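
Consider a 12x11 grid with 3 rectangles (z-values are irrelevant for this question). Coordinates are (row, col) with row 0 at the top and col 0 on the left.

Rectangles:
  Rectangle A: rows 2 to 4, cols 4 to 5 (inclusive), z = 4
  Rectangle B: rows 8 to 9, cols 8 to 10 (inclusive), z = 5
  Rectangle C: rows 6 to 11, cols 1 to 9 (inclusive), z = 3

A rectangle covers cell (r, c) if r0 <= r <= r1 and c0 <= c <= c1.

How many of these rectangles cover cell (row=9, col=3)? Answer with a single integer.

Check cell (9,3):
  A: rows 2-4 cols 4-5 -> outside (row miss)
  B: rows 8-9 cols 8-10 -> outside (col miss)
  C: rows 6-11 cols 1-9 -> covers
Count covering = 1

Answer: 1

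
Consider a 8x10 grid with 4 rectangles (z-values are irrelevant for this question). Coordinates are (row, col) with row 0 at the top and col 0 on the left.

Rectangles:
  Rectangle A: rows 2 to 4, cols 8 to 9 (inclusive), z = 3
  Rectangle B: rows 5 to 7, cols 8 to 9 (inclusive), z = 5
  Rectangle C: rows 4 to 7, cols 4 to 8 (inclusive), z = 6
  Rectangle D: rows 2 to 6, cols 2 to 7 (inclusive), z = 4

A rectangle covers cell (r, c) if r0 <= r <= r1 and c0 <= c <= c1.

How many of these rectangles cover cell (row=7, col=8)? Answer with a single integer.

Check cell (7,8):
  A: rows 2-4 cols 8-9 -> outside (row miss)
  B: rows 5-7 cols 8-9 -> covers
  C: rows 4-7 cols 4-8 -> covers
  D: rows 2-6 cols 2-7 -> outside (row miss)
Count covering = 2

Answer: 2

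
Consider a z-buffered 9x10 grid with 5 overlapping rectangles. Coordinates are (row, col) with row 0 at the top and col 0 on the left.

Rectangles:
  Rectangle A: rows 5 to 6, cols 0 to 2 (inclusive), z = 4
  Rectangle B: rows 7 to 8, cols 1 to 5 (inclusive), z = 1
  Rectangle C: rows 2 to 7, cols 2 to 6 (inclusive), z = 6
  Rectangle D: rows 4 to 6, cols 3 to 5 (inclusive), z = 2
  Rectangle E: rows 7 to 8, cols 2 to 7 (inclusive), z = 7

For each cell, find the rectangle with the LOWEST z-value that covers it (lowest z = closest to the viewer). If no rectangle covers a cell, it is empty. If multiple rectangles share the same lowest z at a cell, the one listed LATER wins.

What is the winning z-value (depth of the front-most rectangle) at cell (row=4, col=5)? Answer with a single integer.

Check cell (4,5):
  A: rows 5-6 cols 0-2 -> outside (row miss)
  B: rows 7-8 cols 1-5 -> outside (row miss)
  C: rows 2-7 cols 2-6 z=6 -> covers; best now C (z=6)
  D: rows 4-6 cols 3-5 z=2 -> covers; best now D (z=2)
  E: rows 7-8 cols 2-7 -> outside (row miss)
Winner: D at z=2

Answer: 2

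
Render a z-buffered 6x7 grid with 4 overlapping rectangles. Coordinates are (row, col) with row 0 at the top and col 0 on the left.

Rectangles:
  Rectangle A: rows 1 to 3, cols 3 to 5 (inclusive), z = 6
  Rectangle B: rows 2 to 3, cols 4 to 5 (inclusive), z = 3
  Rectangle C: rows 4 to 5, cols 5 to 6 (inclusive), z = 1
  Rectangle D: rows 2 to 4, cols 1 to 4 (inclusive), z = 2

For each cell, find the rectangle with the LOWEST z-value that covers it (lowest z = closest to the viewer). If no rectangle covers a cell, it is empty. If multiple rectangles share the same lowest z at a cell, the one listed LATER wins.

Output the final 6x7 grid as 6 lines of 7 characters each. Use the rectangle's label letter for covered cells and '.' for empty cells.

.......
...AAA.
.DDDDB.
.DDDDB.
.DDDDCC
.....CC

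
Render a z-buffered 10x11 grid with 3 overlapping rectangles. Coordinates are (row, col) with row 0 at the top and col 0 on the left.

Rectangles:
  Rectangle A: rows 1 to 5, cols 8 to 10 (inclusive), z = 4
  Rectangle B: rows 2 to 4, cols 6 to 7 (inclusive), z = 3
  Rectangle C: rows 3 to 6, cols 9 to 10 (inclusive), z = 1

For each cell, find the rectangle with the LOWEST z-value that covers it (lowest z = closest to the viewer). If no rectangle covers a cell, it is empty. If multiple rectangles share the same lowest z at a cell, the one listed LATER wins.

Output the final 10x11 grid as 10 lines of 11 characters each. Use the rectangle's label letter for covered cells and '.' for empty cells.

...........
........AAA
......BBAAA
......BBACC
......BBACC
........ACC
.........CC
...........
...........
...........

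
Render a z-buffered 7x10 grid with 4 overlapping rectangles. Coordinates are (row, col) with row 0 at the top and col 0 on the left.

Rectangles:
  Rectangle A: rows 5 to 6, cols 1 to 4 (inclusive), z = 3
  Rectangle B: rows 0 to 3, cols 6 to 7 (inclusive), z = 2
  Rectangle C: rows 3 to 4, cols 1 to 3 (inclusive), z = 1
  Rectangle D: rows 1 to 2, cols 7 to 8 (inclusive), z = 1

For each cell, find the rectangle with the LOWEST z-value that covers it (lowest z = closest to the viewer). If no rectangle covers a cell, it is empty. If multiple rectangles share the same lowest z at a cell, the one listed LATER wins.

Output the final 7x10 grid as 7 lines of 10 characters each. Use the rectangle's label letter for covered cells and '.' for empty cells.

......BB..
......BDD.
......BDD.
.CCC..BB..
.CCC......
.AAAA.....
.AAAA.....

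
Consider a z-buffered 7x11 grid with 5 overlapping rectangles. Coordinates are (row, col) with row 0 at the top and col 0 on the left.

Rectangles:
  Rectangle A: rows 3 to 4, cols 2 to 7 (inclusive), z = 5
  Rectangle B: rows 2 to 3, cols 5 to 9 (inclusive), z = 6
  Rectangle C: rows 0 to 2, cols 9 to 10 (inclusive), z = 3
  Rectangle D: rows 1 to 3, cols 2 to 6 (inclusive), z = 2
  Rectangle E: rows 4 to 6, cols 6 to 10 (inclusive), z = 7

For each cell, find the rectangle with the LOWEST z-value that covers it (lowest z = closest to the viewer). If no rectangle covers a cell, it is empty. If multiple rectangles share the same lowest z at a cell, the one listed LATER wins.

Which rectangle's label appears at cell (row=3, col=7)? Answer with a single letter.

Answer: A

Derivation:
Check cell (3,7):
  A: rows 3-4 cols 2-7 z=5 -> covers; best now A (z=5)
  B: rows 2-3 cols 5-9 z=6 -> covers; best now A (z=5)
  C: rows 0-2 cols 9-10 -> outside (row miss)
  D: rows 1-3 cols 2-6 -> outside (col miss)
  E: rows 4-6 cols 6-10 -> outside (row miss)
Winner: A at z=5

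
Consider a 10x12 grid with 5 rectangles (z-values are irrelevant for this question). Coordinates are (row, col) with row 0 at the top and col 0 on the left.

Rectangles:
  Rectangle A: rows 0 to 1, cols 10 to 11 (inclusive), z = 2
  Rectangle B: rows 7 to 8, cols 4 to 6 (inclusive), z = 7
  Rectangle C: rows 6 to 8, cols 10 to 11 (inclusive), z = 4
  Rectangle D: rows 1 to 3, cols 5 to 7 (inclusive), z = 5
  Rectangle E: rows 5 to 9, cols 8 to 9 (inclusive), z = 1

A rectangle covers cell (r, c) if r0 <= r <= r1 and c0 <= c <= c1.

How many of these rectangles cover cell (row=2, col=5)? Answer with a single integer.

Answer: 1

Derivation:
Check cell (2,5):
  A: rows 0-1 cols 10-11 -> outside (row miss)
  B: rows 7-8 cols 4-6 -> outside (row miss)
  C: rows 6-8 cols 10-11 -> outside (row miss)
  D: rows 1-3 cols 5-7 -> covers
  E: rows 5-9 cols 8-9 -> outside (row miss)
Count covering = 1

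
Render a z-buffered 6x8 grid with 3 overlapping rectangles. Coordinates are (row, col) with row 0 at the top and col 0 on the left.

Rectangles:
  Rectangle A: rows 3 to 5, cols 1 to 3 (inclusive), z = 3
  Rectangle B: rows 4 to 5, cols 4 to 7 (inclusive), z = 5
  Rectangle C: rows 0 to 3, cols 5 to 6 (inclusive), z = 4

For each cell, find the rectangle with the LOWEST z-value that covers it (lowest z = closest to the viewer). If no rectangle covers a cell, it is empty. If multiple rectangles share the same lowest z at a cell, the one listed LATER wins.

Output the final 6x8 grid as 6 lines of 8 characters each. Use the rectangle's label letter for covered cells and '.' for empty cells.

.....CC.
.....CC.
.....CC.
.AAA.CC.
.AAABBBB
.AAABBBB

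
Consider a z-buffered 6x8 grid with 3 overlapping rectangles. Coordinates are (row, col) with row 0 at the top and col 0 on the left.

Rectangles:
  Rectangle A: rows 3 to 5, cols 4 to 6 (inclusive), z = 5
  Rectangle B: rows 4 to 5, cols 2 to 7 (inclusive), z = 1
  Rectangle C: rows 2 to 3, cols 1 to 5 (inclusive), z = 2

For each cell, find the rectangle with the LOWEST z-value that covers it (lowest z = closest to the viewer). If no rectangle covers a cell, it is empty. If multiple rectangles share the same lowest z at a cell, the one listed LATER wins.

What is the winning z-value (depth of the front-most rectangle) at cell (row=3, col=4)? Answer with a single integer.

Check cell (3,4):
  A: rows 3-5 cols 4-6 z=5 -> covers; best now A (z=5)
  B: rows 4-5 cols 2-7 -> outside (row miss)
  C: rows 2-3 cols 1-5 z=2 -> covers; best now C (z=2)
Winner: C at z=2

Answer: 2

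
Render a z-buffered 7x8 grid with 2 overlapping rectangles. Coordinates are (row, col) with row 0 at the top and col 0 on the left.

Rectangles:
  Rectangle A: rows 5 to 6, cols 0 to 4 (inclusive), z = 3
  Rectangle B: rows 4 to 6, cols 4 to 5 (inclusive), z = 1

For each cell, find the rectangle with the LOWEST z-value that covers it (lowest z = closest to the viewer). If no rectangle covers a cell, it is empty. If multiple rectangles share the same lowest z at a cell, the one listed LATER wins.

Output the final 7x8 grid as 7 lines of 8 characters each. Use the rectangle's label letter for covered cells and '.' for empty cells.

........
........
........
........
....BB..
AAAABB..
AAAABB..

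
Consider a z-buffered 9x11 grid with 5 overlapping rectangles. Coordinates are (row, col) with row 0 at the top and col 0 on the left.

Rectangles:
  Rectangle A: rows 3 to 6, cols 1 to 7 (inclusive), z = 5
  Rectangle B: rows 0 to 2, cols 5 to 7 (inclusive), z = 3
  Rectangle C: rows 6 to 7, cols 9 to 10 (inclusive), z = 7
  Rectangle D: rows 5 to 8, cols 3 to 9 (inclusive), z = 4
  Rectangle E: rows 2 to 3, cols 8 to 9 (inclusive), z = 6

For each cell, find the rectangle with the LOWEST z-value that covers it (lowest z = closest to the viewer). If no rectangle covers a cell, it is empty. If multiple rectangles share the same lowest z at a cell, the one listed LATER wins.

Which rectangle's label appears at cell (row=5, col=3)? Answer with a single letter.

Answer: D

Derivation:
Check cell (5,3):
  A: rows 3-6 cols 1-7 z=5 -> covers; best now A (z=5)
  B: rows 0-2 cols 5-7 -> outside (row miss)
  C: rows 6-7 cols 9-10 -> outside (row miss)
  D: rows 5-8 cols 3-9 z=4 -> covers; best now D (z=4)
  E: rows 2-3 cols 8-9 -> outside (row miss)
Winner: D at z=4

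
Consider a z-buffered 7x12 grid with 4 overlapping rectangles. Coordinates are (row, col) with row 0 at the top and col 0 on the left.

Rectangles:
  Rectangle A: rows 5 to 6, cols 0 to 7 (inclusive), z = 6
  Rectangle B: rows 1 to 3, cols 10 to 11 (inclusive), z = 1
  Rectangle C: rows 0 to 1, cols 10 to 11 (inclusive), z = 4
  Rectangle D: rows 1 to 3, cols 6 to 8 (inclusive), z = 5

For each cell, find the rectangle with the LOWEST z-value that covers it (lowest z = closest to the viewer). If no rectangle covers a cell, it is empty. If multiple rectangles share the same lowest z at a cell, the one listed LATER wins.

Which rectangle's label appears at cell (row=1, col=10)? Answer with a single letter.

Check cell (1,10):
  A: rows 5-6 cols 0-7 -> outside (row miss)
  B: rows 1-3 cols 10-11 z=1 -> covers; best now B (z=1)
  C: rows 0-1 cols 10-11 z=4 -> covers; best now B (z=1)
  D: rows 1-3 cols 6-8 -> outside (col miss)
Winner: B at z=1

Answer: B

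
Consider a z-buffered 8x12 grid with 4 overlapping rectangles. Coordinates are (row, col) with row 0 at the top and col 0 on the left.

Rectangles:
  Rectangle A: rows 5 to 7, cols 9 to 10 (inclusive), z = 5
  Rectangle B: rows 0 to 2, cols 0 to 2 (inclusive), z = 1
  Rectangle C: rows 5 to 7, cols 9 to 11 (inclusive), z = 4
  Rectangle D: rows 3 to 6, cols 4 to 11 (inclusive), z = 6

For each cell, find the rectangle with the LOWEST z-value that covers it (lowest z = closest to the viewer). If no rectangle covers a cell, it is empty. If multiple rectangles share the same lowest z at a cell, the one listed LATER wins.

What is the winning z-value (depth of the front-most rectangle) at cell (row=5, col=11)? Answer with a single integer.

Answer: 4

Derivation:
Check cell (5,11):
  A: rows 5-7 cols 9-10 -> outside (col miss)
  B: rows 0-2 cols 0-2 -> outside (row miss)
  C: rows 5-7 cols 9-11 z=4 -> covers; best now C (z=4)
  D: rows 3-6 cols 4-11 z=6 -> covers; best now C (z=4)
Winner: C at z=4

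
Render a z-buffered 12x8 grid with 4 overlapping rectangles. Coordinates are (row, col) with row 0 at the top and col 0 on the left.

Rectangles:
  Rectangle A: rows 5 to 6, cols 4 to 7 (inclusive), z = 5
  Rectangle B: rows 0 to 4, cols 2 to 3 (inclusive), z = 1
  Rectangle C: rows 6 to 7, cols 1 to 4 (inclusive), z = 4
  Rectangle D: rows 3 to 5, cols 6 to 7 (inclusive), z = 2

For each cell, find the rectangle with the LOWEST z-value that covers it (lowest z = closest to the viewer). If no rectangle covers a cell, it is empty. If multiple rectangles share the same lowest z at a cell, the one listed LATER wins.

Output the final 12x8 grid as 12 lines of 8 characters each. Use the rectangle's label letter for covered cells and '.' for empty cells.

..BB....
..BB....
..BB....
..BB..DD
..BB..DD
....AADD
.CCCCAAA
.CCCC...
........
........
........
........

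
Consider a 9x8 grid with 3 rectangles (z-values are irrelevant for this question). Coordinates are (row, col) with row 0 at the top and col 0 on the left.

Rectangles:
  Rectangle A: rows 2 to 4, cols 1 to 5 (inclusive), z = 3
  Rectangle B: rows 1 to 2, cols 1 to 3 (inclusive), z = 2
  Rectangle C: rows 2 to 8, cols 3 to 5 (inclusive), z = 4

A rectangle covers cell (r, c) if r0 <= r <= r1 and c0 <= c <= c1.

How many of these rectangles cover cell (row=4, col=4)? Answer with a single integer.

Answer: 2

Derivation:
Check cell (4,4):
  A: rows 2-4 cols 1-5 -> covers
  B: rows 1-2 cols 1-3 -> outside (row miss)
  C: rows 2-8 cols 3-5 -> covers
Count covering = 2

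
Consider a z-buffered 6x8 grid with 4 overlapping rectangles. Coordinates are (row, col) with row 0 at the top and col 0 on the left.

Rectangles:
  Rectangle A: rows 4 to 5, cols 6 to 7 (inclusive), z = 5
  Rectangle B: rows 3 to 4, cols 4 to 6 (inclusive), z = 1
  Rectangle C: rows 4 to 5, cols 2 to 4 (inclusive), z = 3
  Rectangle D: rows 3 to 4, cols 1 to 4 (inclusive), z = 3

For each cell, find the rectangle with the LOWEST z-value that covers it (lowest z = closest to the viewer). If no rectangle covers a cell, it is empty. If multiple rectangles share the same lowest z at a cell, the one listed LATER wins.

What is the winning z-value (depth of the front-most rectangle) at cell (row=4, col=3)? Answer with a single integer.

Answer: 3

Derivation:
Check cell (4,3):
  A: rows 4-5 cols 6-7 -> outside (col miss)
  B: rows 3-4 cols 4-6 -> outside (col miss)
  C: rows 4-5 cols 2-4 z=3 -> covers; best now C (z=3)
  D: rows 3-4 cols 1-4 z=3 -> covers; best now D (z=3)
Winner: D at z=3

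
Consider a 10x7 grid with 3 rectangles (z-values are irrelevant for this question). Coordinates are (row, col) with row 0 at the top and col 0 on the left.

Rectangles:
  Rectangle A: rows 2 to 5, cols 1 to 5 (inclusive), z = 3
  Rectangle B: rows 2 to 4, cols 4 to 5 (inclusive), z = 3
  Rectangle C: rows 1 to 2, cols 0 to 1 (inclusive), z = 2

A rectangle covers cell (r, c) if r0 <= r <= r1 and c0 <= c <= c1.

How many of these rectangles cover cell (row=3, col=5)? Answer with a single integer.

Answer: 2

Derivation:
Check cell (3,5):
  A: rows 2-5 cols 1-5 -> covers
  B: rows 2-4 cols 4-5 -> covers
  C: rows 1-2 cols 0-1 -> outside (row miss)
Count covering = 2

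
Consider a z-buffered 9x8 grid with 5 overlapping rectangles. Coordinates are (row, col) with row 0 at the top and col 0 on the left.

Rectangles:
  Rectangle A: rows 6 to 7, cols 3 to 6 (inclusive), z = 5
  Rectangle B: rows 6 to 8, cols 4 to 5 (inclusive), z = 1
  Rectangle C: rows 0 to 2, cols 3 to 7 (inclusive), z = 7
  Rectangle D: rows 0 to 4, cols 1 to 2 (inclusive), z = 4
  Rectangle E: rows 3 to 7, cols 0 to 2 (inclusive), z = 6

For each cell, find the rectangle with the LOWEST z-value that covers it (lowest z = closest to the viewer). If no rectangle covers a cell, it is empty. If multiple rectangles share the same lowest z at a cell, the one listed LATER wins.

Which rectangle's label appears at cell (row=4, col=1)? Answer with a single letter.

Answer: D

Derivation:
Check cell (4,1):
  A: rows 6-7 cols 3-6 -> outside (row miss)
  B: rows 6-8 cols 4-5 -> outside (row miss)
  C: rows 0-2 cols 3-7 -> outside (row miss)
  D: rows 0-4 cols 1-2 z=4 -> covers; best now D (z=4)
  E: rows 3-7 cols 0-2 z=6 -> covers; best now D (z=4)
Winner: D at z=4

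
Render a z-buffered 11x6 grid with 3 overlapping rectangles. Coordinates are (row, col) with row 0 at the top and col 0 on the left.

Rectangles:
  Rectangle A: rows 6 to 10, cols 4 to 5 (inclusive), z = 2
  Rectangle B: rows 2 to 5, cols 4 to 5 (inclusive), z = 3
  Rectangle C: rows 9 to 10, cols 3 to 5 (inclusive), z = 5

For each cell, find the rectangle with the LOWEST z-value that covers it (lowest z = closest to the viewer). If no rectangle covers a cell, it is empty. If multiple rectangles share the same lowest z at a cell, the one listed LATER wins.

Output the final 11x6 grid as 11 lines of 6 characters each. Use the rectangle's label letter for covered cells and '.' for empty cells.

......
......
....BB
....BB
....BB
....BB
....AA
....AA
....AA
...CAA
...CAA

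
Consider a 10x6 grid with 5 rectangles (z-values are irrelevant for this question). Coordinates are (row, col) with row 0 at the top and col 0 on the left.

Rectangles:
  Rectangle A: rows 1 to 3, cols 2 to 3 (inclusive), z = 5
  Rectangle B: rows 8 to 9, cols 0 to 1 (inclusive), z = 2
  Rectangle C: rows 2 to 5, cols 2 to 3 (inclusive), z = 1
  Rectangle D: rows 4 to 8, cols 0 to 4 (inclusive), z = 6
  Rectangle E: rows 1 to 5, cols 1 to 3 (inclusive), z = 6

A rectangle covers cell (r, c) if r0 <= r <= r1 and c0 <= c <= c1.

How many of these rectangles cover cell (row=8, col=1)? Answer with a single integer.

Answer: 2

Derivation:
Check cell (8,1):
  A: rows 1-3 cols 2-3 -> outside (row miss)
  B: rows 8-9 cols 0-1 -> covers
  C: rows 2-5 cols 2-3 -> outside (row miss)
  D: rows 4-8 cols 0-4 -> covers
  E: rows 1-5 cols 1-3 -> outside (row miss)
Count covering = 2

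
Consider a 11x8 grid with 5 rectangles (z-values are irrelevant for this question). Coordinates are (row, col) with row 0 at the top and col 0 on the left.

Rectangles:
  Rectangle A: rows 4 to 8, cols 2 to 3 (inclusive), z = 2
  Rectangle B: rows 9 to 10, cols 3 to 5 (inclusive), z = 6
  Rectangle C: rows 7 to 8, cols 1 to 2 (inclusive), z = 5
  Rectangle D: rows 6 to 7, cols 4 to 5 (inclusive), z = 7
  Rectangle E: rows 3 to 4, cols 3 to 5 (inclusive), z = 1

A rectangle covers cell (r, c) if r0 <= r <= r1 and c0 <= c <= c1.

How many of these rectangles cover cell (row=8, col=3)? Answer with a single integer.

Answer: 1

Derivation:
Check cell (8,3):
  A: rows 4-8 cols 2-3 -> covers
  B: rows 9-10 cols 3-5 -> outside (row miss)
  C: rows 7-8 cols 1-2 -> outside (col miss)
  D: rows 6-7 cols 4-5 -> outside (row miss)
  E: rows 3-4 cols 3-5 -> outside (row miss)
Count covering = 1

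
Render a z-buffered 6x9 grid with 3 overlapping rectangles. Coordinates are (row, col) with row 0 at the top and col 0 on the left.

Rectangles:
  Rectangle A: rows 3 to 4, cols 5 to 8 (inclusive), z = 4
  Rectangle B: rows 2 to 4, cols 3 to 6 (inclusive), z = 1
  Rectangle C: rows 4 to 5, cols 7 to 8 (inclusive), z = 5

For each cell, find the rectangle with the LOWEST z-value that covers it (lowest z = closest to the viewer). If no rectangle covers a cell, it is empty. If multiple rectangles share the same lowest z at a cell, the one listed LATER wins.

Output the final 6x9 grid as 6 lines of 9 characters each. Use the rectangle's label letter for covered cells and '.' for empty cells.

.........
.........
...BBBB..
...BBBBAA
...BBBBAA
.......CC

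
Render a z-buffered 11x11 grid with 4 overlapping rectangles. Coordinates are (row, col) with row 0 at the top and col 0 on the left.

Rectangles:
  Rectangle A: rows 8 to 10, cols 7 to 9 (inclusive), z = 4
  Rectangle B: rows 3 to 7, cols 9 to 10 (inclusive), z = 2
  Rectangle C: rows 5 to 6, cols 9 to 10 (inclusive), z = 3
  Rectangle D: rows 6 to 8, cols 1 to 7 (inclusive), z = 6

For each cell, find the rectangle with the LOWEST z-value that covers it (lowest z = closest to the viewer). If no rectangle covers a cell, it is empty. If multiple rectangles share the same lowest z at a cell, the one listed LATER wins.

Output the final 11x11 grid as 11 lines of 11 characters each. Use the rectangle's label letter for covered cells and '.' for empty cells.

...........
...........
...........
.........BB
.........BB
.........BB
.DDDDDDD.BB
.DDDDDDD.BB
.DDDDDDAAA.
.......AAA.
.......AAA.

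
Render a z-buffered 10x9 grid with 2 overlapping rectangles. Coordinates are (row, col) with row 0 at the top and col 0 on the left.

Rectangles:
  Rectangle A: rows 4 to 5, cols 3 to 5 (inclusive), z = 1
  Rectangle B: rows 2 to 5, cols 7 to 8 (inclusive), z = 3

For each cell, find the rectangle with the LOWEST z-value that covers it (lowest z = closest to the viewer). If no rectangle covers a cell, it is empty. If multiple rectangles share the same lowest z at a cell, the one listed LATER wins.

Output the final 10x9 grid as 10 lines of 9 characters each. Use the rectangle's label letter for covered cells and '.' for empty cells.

.........
.........
.......BB
.......BB
...AAA.BB
...AAA.BB
.........
.........
.........
.........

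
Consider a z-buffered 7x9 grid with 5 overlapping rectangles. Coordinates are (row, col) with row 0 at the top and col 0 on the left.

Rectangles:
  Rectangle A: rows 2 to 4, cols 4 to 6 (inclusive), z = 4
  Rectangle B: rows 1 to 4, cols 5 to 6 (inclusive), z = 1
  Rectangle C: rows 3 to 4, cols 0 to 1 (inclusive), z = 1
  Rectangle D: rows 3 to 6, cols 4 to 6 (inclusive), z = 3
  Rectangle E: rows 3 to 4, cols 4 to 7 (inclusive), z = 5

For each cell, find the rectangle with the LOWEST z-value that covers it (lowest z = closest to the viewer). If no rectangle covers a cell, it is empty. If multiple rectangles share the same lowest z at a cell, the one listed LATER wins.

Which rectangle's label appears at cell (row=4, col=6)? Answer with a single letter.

Check cell (4,6):
  A: rows 2-4 cols 4-6 z=4 -> covers; best now A (z=4)
  B: rows 1-4 cols 5-6 z=1 -> covers; best now B (z=1)
  C: rows 3-4 cols 0-1 -> outside (col miss)
  D: rows 3-6 cols 4-6 z=3 -> covers; best now B (z=1)
  E: rows 3-4 cols 4-7 z=5 -> covers; best now B (z=1)
Winner: B at z=1

Answer: B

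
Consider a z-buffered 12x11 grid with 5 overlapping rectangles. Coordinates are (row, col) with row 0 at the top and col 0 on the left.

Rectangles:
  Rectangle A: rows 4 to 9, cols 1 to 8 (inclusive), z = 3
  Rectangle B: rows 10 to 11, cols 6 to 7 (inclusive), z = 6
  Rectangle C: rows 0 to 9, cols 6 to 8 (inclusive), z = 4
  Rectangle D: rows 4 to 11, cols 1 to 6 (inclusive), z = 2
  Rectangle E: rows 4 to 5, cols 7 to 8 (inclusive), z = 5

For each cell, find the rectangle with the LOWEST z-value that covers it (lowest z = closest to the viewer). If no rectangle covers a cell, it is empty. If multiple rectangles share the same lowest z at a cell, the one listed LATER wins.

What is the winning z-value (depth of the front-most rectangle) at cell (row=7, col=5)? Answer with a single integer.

Answer: 2

Derivation:
Check cell (7,5):
  A: rows 4-9 cols 1-8 z=3 -> covers; best now A (z=3)
  B: rows 10-11 cols 6-7 -> outside (row miss)
  C: rows 0-9 cols 6-8 -> outside (col miss)
  D: rows 4-11 cols 1-6 z=2 -> covers; best now D (z=2)
  E: rows 4-5 cols 7-8 -> outside (row miss)
Winner: D at z=2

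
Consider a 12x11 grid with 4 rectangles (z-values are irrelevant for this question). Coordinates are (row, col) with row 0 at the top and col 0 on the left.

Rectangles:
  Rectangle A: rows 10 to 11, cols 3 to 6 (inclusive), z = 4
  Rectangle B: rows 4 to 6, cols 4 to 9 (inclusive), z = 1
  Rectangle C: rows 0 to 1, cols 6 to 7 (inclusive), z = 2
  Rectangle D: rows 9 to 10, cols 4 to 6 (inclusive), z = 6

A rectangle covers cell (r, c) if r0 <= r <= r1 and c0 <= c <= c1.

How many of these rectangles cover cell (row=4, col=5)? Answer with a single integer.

Answer: 1

Derivation:
Check cell (4,5):
  A: rows 10-11 cols 3-6 -> outside (row miss)
  B: rows 4-6 cols 4-9 -> covers
  C: rows 0-1 cols 6-7 -> outside (row miss)
  D: rows 9-10 cols 4-6 -> outside (row miss)
Count covering = 1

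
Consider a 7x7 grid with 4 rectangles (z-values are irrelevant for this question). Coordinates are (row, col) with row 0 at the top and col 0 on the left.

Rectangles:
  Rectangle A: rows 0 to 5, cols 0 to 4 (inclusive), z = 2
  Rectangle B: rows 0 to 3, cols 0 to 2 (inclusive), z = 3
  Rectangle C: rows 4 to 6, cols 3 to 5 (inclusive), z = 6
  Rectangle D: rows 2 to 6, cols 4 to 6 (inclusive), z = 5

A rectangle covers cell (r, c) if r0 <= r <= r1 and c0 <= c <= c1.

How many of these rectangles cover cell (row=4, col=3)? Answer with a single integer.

Answer: 2

Derivation:
Check cell (4,3):
  A: rows 0-5 cols 0-4 -> covers
  B: rows 0-3 cols 0-2 -> outside (row miss)
  C: rows 4-6 cols 3-5 -> covers
  D: rows 2-6 cols 4-6 -> outside (col miss)
Count covering = 2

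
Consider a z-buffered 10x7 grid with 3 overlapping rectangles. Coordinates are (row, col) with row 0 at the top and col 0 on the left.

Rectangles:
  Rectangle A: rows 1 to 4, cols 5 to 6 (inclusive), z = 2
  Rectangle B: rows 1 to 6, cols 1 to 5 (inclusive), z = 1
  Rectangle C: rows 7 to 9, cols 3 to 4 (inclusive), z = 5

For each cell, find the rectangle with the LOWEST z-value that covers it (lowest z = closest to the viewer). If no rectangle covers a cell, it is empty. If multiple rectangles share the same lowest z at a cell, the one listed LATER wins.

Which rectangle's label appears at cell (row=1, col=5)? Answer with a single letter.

Check cell (1,5):
  A: rows 1-4 cols 5-6 z=2 -> covers; best now A (z=2)
  B: rows 1-6 cols 1-5 z=1 -> covers; best now B (z=1)
  C: rows 7-9 cols 3-4 -> outside (row miss)
Winner: B at z=1

Answer: B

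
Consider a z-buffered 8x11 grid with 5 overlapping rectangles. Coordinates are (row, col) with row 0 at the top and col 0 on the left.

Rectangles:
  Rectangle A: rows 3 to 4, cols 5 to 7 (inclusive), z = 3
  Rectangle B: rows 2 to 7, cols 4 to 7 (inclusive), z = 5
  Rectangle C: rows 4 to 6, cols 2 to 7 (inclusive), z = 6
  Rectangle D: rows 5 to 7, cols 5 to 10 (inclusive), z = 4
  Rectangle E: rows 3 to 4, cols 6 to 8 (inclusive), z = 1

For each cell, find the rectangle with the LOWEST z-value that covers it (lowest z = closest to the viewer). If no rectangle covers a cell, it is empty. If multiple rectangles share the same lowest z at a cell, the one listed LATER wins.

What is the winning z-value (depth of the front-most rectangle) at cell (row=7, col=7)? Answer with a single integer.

Answer: 4

Derivation:
Check cell (7,7):
  A: rows 3-4 cols 5-7 -> outside (row miss)
  B: rows 2-7 cols 4-7 z=5 -> covers; best now B (z=5)
  C: rows 4-6 cols 2-7 -> outside (row miss)
  D: rows 5-7 cols 5-10 z=4 -> covers; best now D (z=4)
  E: rows 3-4 cols 6-8 -> outside (row miss)
Winner: D at z=4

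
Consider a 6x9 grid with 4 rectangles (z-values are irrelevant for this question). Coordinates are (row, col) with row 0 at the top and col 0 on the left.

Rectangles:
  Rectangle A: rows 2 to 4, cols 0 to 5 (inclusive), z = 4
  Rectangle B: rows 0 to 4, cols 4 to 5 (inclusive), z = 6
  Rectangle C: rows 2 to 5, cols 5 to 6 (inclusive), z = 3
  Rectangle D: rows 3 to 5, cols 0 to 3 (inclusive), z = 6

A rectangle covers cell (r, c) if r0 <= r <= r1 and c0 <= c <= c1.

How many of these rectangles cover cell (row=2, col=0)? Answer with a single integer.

Answer: 1

Derivation:
Check cell (2,0):
  A: rows 2-4 cols 0-5 -> covers
  B: rows 0-4 cols 4-5 -> outside (col miss)
  C: rows 2-5 cols 5-6 -> outside (col miss)
  D: rows 3-5 cols 0-3 -> outside (row miss)
Count covering = 1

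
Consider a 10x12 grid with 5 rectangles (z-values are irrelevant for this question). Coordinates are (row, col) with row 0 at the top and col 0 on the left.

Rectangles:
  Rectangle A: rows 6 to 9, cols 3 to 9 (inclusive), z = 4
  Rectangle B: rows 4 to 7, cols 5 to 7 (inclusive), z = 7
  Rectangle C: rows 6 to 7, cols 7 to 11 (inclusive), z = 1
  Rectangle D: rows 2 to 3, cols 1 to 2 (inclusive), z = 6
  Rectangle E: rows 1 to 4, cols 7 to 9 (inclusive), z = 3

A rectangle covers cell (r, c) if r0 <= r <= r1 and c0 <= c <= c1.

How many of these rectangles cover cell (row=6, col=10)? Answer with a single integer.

Answer: 1

Derivation:
Check cell (6,10):
  A: rows 6-9 cols 3-9 -> outside (col miss)
  B: rows 4-7 cols 5-7 -> outside (col miss)
  C: rows 6-7 cols 7-11 -> covers
  D: rows 2-3 cols 1-2 -> outside (row miss)
  E: rows 1-4 cols 7-9 -> outside (row miss)
Count covering = 1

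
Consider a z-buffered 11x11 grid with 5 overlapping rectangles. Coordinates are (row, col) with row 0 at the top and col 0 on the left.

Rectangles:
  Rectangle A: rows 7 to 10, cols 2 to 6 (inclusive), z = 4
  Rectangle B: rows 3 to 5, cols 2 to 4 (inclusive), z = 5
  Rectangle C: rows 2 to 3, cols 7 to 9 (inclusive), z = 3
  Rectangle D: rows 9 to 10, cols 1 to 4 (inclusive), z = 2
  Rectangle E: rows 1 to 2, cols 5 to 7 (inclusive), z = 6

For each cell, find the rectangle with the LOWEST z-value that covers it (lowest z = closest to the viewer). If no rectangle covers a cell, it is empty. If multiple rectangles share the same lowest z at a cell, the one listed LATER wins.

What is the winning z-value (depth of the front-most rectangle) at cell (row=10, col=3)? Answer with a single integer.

Answer: 2

Derivation:
Check cell (10,3):
  A: rows 7-10 cols 2-6 z=4 -> covers; best now A (z=4)
  B: rows 3-5 cols 2-4 -> outside (row miss)
  C: rows 2-3 cols 7-9 -> outside (row miss)
  D: rows 9-10 cols 1-4 z=2 -> covers; best now D (z=2)
  E: rows 1-2 cols 5-7 -> outside (row miss)
Winner: D at z=2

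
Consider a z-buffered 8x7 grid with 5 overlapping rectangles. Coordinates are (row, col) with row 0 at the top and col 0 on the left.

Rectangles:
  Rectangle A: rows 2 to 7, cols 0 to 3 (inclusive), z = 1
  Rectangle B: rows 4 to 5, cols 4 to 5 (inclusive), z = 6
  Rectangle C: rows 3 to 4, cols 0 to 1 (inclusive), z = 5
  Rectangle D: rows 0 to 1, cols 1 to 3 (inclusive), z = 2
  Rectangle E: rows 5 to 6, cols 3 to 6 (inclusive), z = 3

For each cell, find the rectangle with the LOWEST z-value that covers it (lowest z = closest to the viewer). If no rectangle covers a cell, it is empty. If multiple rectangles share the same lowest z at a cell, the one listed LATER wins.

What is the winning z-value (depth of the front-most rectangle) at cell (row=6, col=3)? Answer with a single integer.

Check cell (6,3):
  A: rows 2-7 cols 0-3 z=1 -> covers; best now A (z=1)
  B: rows 4-5 cols 4-5 -> outside (row miss)
  C: rows 3-4 cols 0-1 -> outside (row miss)
  D: rows 0-1 cols 1-3 -> outside (row miss)
  E: rows 5-6 cols 3-6 z=3 -> covers; best now A (z=1)
Winner: A at z=1

Answer: 1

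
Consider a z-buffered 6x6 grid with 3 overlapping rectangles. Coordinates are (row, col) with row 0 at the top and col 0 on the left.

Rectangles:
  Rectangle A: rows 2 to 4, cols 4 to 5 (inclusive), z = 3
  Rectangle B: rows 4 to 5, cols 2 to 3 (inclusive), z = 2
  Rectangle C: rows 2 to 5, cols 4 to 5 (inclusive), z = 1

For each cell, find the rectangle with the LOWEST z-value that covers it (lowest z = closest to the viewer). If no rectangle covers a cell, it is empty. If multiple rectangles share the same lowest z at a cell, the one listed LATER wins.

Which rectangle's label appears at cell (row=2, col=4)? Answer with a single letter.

Check cell (2,4):
  A: rows 2-4 cols 4-5 z=3 -> covers; best now A (z=3)
  B: rows 4-5 cols 2-3 -> outside (row miss)
  C: rows 2-5 cols 4-5 z=1 -> covers; best now C (z=1)
Winner: C at z=1

Answer: C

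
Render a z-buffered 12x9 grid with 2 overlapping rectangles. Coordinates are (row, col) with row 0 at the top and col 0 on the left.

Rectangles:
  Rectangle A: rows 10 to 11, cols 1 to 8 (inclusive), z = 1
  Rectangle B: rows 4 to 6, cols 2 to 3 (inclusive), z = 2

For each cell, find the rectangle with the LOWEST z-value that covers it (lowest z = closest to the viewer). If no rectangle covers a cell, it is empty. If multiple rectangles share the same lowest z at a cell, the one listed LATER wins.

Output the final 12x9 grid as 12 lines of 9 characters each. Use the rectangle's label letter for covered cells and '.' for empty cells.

.........
.........
.........
.........
..BB.....
..BB.....
..BB.....
.........
.........
.........
.AAAAAAAA
.AAAAAAAA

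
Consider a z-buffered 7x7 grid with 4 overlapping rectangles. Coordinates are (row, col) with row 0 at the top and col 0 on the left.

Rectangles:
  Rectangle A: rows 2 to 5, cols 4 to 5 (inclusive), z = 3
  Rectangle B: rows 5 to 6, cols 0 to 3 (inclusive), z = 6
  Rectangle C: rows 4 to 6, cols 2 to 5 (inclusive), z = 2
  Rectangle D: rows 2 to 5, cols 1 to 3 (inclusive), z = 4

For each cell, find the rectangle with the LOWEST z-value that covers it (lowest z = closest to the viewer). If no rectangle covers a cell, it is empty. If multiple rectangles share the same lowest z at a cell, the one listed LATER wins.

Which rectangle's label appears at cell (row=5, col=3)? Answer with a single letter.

Answer: C

Derivation:
Check cell (5,3):
  A: rows 2-5 cols 4-5 -> outside (col miss)
  B: rows 5-6 cols 0-3 z=6 -> covers; best now B (z=6)
  C: rows 4-6 cols 2-5 z=2 -> covers; best now C (z=2)
  D: rows 2-5 cols 1-3 z=4 -> covers; best now C (z=2)
Winner: C at z=2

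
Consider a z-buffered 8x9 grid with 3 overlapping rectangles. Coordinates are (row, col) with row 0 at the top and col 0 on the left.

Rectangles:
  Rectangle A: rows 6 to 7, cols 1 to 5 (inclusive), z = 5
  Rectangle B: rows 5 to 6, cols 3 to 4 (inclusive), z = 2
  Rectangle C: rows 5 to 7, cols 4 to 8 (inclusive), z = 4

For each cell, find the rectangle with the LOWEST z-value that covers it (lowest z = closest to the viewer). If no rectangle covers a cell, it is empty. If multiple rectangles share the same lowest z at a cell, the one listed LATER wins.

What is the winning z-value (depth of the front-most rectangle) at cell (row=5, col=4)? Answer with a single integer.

Answer: 2

Derivation:
Check cell (5,4):
  A: rows 6-7 cols 1-5 -> outside (row miss)
  B: rows 5-6 cols 3-4 z=2 -> covers; best now B (z=2)
  C: rows 5-7 cols 4-8 z=4 -> covers; best now B (z=2)
Winner: B at z=2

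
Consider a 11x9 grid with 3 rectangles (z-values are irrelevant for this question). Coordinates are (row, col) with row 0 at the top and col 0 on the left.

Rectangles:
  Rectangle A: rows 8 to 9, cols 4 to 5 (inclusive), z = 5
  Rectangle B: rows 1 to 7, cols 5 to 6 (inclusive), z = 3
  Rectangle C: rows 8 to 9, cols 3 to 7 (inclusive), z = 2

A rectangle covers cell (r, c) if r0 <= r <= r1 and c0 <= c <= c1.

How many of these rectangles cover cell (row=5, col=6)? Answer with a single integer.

Answer: 1

Derivation:
Check cell (5,6):
  A: rows 8-9 cols 4-5 -> outside (row miss)
  B: rows 1-7 cols 5-6 -> covers
  C: rows 8-9 cols 3-7 -> outside (row miss)
Count covering = 1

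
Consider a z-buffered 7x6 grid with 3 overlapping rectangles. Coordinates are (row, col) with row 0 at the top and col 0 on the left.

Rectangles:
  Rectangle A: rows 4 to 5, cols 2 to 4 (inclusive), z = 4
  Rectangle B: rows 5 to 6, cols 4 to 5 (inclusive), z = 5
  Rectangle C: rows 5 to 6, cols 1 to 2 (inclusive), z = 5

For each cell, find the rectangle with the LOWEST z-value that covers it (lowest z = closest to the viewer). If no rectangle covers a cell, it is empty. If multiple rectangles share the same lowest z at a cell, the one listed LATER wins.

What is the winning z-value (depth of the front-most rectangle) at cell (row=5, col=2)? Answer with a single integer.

Check cell (5,2):
  A: rows 4-5 cols 2-4 z=4 -> covers; best now A (z=4)
  B: rows 5-6 cols 4-5 -> outside (col miss)
  C: rows 5-6 cols 1-2 z=5 -> covers; best now A (z=4)
Winner: A at z=4

Answer: 4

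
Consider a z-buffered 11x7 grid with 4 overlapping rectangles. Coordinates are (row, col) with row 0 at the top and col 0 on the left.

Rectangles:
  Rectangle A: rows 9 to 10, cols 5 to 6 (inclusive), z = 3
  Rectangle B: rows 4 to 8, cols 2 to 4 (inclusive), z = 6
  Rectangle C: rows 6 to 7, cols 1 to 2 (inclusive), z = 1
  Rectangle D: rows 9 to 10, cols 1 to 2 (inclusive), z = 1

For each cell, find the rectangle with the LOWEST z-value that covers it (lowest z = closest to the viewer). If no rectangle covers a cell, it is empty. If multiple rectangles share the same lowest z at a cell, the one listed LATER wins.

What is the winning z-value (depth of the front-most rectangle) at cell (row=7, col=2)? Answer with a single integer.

Answer: 1

Derivation:
Check cell (7,2):
  A: rows 9-10 cols 5-6 -> outside (row miss)
  B: rows 4-8 cols 2-4 z=6 -> covers; best now B (z=6)
  C: rows 6-7 cols 1-2 z=1 -> covers; best now C (z=1)
  D: rows 9-10 cols 1-2 -> outside (row miss)
Winner: C at z=1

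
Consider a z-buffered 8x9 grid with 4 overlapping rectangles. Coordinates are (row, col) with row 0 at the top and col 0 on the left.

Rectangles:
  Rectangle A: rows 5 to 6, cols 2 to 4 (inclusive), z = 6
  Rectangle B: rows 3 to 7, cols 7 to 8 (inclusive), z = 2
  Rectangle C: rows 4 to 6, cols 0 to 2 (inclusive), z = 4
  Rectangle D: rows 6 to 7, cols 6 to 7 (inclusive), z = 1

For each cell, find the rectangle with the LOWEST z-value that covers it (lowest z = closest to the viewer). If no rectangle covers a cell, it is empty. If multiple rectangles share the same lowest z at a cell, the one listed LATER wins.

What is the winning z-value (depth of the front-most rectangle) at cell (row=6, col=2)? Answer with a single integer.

Check cell (6,2):
  A: rows 5-6 cols 2-4 z=6 -> covers; best now A (z=6)
  B: rows 3-7 cols 7-8 -> outside (col miss)
  C: rows 4-6 cols 0-2 z=4 -> covers; best now C (z=4)
  D: rows 6-7 cols 6-7 -> outside (col miss)
Winner: C at z=4

Answer: 4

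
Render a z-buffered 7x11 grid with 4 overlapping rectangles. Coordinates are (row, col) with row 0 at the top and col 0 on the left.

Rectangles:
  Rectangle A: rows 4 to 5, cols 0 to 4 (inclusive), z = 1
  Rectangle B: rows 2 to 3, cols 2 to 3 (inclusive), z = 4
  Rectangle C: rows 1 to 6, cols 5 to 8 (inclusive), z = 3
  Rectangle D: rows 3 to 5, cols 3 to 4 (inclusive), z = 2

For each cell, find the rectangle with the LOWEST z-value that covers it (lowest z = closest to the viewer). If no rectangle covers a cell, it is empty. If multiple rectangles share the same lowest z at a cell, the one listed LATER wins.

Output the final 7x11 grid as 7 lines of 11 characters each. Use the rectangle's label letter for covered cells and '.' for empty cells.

...........
.....CCCC..
..BB.CCCC..
..BDDCCCC..
AAAAACCCC..
AAAAACCCC..
.....CCCC..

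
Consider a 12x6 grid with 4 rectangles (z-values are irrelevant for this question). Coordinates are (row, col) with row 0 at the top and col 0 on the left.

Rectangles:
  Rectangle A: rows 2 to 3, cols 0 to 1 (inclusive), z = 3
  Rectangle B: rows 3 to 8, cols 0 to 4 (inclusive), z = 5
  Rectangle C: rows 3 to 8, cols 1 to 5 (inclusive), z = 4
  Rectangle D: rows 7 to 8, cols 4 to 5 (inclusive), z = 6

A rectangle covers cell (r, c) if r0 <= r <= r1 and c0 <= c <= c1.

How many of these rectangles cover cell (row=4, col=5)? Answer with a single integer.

Answer: 1

Derivation:
Check cell (4,5):
  A: rows 2-3 cols 0-1 -> outside (row miss)
  B: rows 3-8 cols 0-4 -> outside (col miss)
  C: rows 3-8 cols 1-5 -> covers
  D: rows 7-8 cols 4-5 -> outside (row miss)
Count covering = 1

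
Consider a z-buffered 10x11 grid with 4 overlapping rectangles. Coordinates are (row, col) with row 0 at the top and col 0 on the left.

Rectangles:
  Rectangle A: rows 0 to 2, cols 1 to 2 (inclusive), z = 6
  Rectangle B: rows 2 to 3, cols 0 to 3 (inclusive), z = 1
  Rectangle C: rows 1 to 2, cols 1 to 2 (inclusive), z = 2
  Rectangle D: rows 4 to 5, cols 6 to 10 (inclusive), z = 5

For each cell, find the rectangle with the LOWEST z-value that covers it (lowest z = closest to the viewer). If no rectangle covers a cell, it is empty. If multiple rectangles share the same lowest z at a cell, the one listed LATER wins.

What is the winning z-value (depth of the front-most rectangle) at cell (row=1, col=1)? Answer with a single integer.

Check cell (1,1):
  A: rows 0-2 cols 1-2 z=6 -> covers; best now A (z=6)
  B: rows 2-3 cols 0-3 -> outside (row miss)
  C: rows 1-2 cols 1-2 z=2 -> covers; best now C (z=2)
  D: rows 4-5 cols 6-10 -> outside (row miss)
Winner: C at z=2

Answer: 2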